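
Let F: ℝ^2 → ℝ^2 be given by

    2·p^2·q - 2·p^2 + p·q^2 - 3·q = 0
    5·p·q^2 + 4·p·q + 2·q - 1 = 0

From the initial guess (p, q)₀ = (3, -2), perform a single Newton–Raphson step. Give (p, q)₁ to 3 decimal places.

At (3, -2): F = (-36.000, 31.000).
Jacobian J = [[4·p·q - 4·p + q^2, 2·p^2 + 2·p·q - 3], [5·q^2 + 4·q, 10·p·q + 4·p + 2]].
At the point, J = [[-32.000, 3.000], [12.000, -46.000]] (det J = 1436.000).
Solving J·Δ = −F gives Δ = (-1.088, 0.390).
Then the next iterate is (p, q)₁ = (1.912, -1.610).

(1.912, -1.610)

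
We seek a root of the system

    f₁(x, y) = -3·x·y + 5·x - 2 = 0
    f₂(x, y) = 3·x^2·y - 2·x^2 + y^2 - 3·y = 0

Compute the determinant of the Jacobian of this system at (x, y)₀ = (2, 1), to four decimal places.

46.0000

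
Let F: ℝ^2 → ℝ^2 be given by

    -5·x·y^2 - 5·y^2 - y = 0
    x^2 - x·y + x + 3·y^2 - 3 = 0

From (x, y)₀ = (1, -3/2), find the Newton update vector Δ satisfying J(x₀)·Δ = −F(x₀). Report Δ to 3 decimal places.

At (1, -3/2): F = (-21.000, 7.250).
Jacobian J = [[-5·y^2, -10·x·y - 10·y - 1], [2·x - y + 1, -x + 6·y]].
At the point, J = [[-11.250, 29.000], [4.500, -10.000]] (det J = -18.000).
Solving J·Δ = −F gives Δ = (-0.014, 0.719).

(-0.014, 0.719)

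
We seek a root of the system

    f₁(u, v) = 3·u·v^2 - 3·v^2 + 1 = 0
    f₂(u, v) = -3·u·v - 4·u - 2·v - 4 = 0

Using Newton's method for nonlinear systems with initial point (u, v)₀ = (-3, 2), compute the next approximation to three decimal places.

(-1.164, 1.480)

At (-3, 2): F = (-47.000, 22.000).
Jacobian J = [[3·v^2, 6·u·v - 6·v], [-3·v - 4, -3·u - 2]].
At the point, J = [[12.000, -48.000], [-10.000, 7.000]] (det J = -396.000).
Solving J·Δ = −F gives Δ = (1.836, -0.520).
Then the next iterate is (u, v)₁ = (-1.164, 1.480).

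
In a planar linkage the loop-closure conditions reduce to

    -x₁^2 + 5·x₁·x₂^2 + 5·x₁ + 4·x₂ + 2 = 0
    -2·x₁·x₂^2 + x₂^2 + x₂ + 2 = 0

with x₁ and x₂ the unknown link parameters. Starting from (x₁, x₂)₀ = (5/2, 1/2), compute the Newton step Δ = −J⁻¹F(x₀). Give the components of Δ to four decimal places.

At (5/2, 1/2): F = (13.3750, 1.5000).
Jacobian J = [[-2·x₁ + 5·x₂^2 + 5, 10·x₁·x₂ + 4], [-2·x₂^2, -4·x₁·x₂ + 2·x₂ + 1]].
At the point, J = [[1.2500, 16.5000], [-0.5000, -3.0000]] (det J = 4.5000).
Solving J·Δ = −F gives Δ = (14.4167, -1.9028).

(14.4167, -1.9028)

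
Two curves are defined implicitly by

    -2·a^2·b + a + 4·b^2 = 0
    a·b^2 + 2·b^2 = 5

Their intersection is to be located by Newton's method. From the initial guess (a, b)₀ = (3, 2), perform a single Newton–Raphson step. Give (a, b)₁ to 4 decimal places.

At (3, 2): F = (-17.0000, 15.0000).
Jacobian J = [[-4·a·b + 1, -2·a^2 + 8·b], [b^2, 2·a·b + 4·b]].
At the point, J = [[-23.0000, -2.0000], [4.0000, 20.0000]] (det J = -452.0000).
Solving J·Δ = −F gives Δ = (-0.6858, -0.6128).
Then the next iterate is (a, b)₁ = (2.3142, 1.3872).

(2.3142, 1.3872)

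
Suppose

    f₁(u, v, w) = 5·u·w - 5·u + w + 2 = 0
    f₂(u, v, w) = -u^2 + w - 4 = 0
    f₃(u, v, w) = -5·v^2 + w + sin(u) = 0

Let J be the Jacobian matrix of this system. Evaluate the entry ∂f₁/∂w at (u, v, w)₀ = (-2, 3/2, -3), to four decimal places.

∂f₁/∂w = 5·u + 1.
At (-2, 3/2, -3) this is -9.0000.

-9.0000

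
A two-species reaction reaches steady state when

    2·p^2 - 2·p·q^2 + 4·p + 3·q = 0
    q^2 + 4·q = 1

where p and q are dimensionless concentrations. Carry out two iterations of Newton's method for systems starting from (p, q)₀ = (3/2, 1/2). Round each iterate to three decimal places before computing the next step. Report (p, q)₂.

(-0.100, 0.236)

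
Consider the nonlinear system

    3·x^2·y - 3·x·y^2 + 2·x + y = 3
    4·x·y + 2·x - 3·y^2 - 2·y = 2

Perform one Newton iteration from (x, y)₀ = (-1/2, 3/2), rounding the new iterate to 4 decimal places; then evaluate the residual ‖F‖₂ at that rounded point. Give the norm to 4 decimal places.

At (-1/2, 3/2): F = (2.0000, -15.7500).
Jacobian J = [[6·x·y - 3·y^2 + 2, 3·x^2 - 6·x·y + 1], [4·y + 2, 4·x - 6·y - 2]].
At the point, J = [[-9.2500, 6.2500], [8.0000, -13.0000]] (det J = 70.2500).
Solving J·Δ = −F gives Δ = (-1.0311, -1.8461).
Then the next iterate is (x, y)₁ = (-1.5311, -0.3461).
Re-evaluating at (-1.5311, -0.3461): F = (-8.292143, -2.609701), so ‖F‖₂ = 8.6931.

8.6931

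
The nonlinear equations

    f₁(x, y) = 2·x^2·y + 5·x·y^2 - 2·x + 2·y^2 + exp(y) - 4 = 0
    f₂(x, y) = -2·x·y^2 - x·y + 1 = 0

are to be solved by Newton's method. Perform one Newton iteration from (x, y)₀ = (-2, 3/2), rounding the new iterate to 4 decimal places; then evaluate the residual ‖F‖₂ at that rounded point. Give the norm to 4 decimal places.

At (-2, 3/2): F = (-1.518311, 13.0000).
Jacobian J = [[4·x·y + 5·y^2 - 2, 2·x^2 + 10·x·y + 4·y + exp(y)], [-2·y^2 - y, -4·x·y - x]].
At the point, J = [[-2.7500, -11.518311], [-6.0000, 14.0000]] (det J = -107.609866).
Solving J·Δ = −F gives Δ = (1.1940, -0.4169).
Then the next iterate is (x, y)₁ = (-0.8060, 1.0831).
Re-evaluating at (-0.8060, 1.0831): F = (-0.408341, 3.764025), so ‖F‖₂ = 3.7861.

3.7861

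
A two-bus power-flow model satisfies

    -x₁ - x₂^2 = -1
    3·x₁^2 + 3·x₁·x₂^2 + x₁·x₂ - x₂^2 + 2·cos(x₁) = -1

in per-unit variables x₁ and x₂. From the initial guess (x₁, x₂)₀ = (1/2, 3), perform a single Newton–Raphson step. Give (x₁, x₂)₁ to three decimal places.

At (1/2, 3): F = (-8.500, 9.50517).
Jacobian J = [[-1, -2·x₂], [6·x₁ + 3·x₂^2 + x₂ - 2·sin(x₁), 6·x₁·x₂ + x₁ - 2·x₂]].
At the point, J = [[-1.000, -6.000], [32.04115, 3.500]] (det J = 188.74689).
Solving J·Δ = −F gives Δ = (-0.145, -1.393).
Then the next iterate is (x₁, x₂)₁ = (0.355, 1.607).

(0.355, 1.607)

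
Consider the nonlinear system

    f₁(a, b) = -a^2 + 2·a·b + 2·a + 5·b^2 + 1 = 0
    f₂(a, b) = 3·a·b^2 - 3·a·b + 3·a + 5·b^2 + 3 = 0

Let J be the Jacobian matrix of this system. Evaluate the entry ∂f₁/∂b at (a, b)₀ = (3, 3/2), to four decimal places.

∂f₁/∂b = 2·a + 10·b.
At (3, 3/2) this is 21.0000.

21.0000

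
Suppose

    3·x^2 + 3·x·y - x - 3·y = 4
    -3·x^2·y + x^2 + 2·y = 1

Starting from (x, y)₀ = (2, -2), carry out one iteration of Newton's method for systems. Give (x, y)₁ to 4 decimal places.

At (2, -2): F = (0.0000, 23.0000).
Jacobian J = [[6·x + 3·y - 1, 3·x - 3], [-6·x·y + 2·x, -3·x^2 + 2]].
At the point, J = [[5.0000, 3.0000], [28.0000, -10.0000]] (det J = -134.0000).
Solving J·Δ = −F gives Δ = (-0.5149, 0.8582).
Then the next iterate is (x, y)₁ = (1.4851, -1.1418).

(1.4851, -1.1418)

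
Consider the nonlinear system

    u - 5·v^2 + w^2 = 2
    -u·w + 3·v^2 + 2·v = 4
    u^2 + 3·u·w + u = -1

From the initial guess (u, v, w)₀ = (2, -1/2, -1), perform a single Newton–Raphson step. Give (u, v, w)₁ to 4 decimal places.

At (2, -1/2, -1): F = (-0.2500, -2.2500, 1.0000).
Jacobian J = [[1, -10·v, 2·w], [-w, 6·v + 2, -u], [2·u + 3·w + 1, 0, 3·u]].
At the point, J = [[1.0000, 5.0000, -2.0000], [1.0000, -1.0000, -2.0000], [2.0000, 0.0000, 6.0000]] (det J = -60.0000).
Solving J·Δ = −F gives Δ = (0.9500, -0.3333, -0.4833).
Then the next iterate is (u, v, w)₁ = (2.9500, -0.8333, -1.4833).

(2.9500, -0.8333, -1.4833)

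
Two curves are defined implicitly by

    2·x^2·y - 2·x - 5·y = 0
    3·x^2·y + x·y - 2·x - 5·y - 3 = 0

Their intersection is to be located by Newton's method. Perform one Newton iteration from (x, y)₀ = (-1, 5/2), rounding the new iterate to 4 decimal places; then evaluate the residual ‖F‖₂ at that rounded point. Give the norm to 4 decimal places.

At (-1, 5/2): F = (-5.5000, -8.5000).
Jacobian J = [[4·x·y - 2, 2·x^2 - 5], [6·x·y + y - 2, 3·x^2 + x - 5]].
At the point, J = [[-12.0000, -3.0000], [-14.5000, -3.0000]] (det J = -7.5000).
Solving J·Δ = −F gives Δ = (-1.2000, 2.9667).
Then the next iterate is (x, y)₁ = (-2.2000, 5.4667).
Re-evaluating at (-2.2000, 5.4667): F = (29.984156, 41.416244), so ‖F‖₂ = 51.1308.

51.1308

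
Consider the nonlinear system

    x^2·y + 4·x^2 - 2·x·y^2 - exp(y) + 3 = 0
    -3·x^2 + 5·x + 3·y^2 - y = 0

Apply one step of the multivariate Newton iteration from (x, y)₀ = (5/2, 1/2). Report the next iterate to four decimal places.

At (5/2, 1/2): F = (28.226279, -6.0000).
Jacobian J = [[2·x·y + 8·x - 2·y^2, x^2 - 4·x·y - exp(y)], [-6·x + 5, 6·y - 1]].
At the point, J = [[22.0000, -0.398721], [-10.0000, 2.0000]] (det J = 40.012787).
Solving J·Δ = −F gives Δ = (-1.3511, -3.7554).
Then the next iterate is (x, y)₁ = (1.1489, -3.2554).

(1.1489, -3.2554)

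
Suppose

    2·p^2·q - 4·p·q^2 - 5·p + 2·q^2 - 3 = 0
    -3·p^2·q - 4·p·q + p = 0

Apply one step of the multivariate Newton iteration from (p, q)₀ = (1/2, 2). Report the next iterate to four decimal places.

(0.2207, 1.5023)

At (1/2, 2): F = (-4.5000, -5.0000).
Jacobian J = [[4·p·q - 4·q^2 - 5, 2·p^2 - 8·p·q + 4·q], [-6·p·q - 4·q + 1, -3·p^2 - 4·p]].
At the point, J = [[-17.0000, 0.5000], [-13.0000, -2.7500]] (det J = 53.2500).
Solving J·Δ = −F gives Δ = (-0.2793, -0.4977).
Then the next iterate is (p, q)₁ = (0.2207, 1.5023).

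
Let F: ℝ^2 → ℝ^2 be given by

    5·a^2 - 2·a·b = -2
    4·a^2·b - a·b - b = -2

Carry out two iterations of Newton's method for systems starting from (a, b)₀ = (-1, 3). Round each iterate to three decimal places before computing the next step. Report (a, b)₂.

At (-1, 3): F = (13.000, 14.000).
Jacobian J = [[10·a - 2·b, -2·a], [8·a·b - b, 4·a^2 - a - 1]].
At the point, J = [[-16.000, 2.000], [-27.000, 4.000]] (det J = -10.000).
Solving J·Δ = −F gives Δ = (2.400, 12.700).
Then the next iterate is (a, b)₁ = (1.400, 15.700).
Round to (1.400, 15.700) and repeat: F = (-32.160, 87.408), J = [[-17.400, -2.800], [160.140, 5.440]].
Δ = (-0.197, -10.260), so (a, b)₂ = (1.203, 5.440).

(1.203, 5.440)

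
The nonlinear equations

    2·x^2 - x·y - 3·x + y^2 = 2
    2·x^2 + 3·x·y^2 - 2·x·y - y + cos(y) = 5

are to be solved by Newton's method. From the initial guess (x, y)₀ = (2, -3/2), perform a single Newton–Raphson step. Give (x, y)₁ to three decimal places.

(2.089, -0.334)

At (2, -3/2): F = (5.250, 24.07074).
Jacobian J = [[4·x - y - 3, -x + 2·y], [4·x + 3·y^2 - 2·y, 6·x·y - 2·x - sin(y) - 1]].
At the point, J = [[6.500, -5.000], [17.750, -22.00251]] (det J = -54.26628).
Solving J·Δ = −F gives Δ = (0.089, 1.166).
Then the next iterate is (x, y)₁ = (2.089, -0.334).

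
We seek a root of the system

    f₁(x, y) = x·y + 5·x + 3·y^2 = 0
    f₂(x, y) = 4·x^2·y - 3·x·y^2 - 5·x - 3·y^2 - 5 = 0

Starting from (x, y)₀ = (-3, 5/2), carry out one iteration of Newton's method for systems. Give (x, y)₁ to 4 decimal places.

(-1.7350, 2.0219)

At (-3, 5/2): F = (-3.7500, 137.5000).
Jacobian J = [[y + 5, x + 6·y], [8·x·y - 3·y^2 - 5, 4·x^2 - 6·x·y - 6·y]].
At the point, J = [[7.5000, 12.0000], [-83.7500, 66.0000]] (det J = 1500.0000).
Solving J·Δ = −F gives Δ = (1.2650, -0.4781).
Then the next iterate is (x, y)₁ = (-1.7350, 2.0219).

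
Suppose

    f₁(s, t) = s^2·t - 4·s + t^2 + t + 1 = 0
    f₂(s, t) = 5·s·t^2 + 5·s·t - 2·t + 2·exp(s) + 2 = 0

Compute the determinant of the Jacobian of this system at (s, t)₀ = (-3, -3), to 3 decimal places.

J = [[2·s·t - 4, s^2 + 2·t + 1], [5·t^2 + 5·t + 2·exp(s), 10·s·t + 5·s - 2]].
At the point, J = [[14.000, 4.000], [30.09957, 73.000]].
det J = 901.602.

901.602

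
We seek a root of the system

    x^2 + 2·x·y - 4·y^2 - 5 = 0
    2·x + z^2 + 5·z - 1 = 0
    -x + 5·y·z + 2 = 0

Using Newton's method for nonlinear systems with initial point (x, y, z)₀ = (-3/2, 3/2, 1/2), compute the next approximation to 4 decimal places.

(0.2440, 0.4167, 0.1270)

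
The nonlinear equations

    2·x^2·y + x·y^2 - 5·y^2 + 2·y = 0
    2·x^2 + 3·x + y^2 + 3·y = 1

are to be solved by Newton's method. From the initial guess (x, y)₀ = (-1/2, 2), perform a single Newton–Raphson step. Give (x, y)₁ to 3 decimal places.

At (-1/2, 2): F = (-17.000, 8.000).
Jacobian J = [[4·x·y + y^2, 2·x^2 + 2·x·y - 10·y + 2], [4·x + 3, 2·y + 3]].
At the point, J = [[0.000, -19.500], [1.000, 7.000]] (det J = 19.500).
Solving J·Δ = −F gives Δ = (-1.897, -0.872).
Then the next iterate is (x, y)₁ = (-2.397, 1.128).

(-2.397, 1.128)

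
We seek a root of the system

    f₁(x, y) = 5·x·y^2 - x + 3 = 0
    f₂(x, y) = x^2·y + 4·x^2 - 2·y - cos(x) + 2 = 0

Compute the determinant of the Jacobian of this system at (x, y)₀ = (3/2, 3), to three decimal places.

J = [[5·y^2 - 1, 10·x·y], [2·x·y + 8·x + sin(x), x^2 - 2]].
At the point, J = [[44.000, 45.000], [21.99749, 0.250]].
det J = -978.887.

-978.887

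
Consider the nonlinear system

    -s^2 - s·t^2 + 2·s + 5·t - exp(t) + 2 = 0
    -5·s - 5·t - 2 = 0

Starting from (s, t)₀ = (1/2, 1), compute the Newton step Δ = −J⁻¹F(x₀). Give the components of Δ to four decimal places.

(1.6357, -3.5357)

At (1/2, 1): F = (4.531718, -9.5000).
Jacobian J = [[-2·s - t^2 + 2, -2·s·t - exp(t) + 5], [-5, -5]].
At the point, J = [[0.0000, 1.281718], [-5.0000, -5.0000]] (det J = 6.408591).
Solving J·Δ = −F gives Δ = (1.6357, -3.5357).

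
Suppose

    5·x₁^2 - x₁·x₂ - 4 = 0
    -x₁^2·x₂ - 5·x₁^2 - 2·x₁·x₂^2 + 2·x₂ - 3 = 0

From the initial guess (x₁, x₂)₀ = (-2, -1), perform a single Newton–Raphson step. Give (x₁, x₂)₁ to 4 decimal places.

(-1.3457, -1.7840)

At (-2, -1): F = (14.0000, -17.0000).
Jacobian J = [[10·x₁ - x₂, -x₁], [-2·x₁·x₂ - 10·x₁ - 2·x₂^2, -x₁^2 - 4·x₁·x₂ + 2]].
At the point, J = [[-19.0000, 2.0000], [14.0000, -10.0000]] (det J = 162.0000).
Solving J·Δ = −F gives Δ = (0.6543, -0.7840).
Then the next iterate is (x₁, x₂)₁ = (-1.3457, -1.7840).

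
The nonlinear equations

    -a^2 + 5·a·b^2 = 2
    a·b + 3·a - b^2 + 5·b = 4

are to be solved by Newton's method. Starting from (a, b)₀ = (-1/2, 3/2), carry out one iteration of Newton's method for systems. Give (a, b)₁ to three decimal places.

(-0.129, 1.055)

At (-1/2, 3/2): F = (-7.875, -1.000).
Jacobian J = [[-2·a + 5·b^2, 10·a·b], [b + 3, a - 2·b + 5]].
At the point, J = [[12.250, -7.500], [4.500, 1.500]] (det J = 52.125).
Solving J·Δ = −F gives Δ = (0.371, -0.445).
Then the next iterate is (a, b)₁ = (-0.129, 1.055).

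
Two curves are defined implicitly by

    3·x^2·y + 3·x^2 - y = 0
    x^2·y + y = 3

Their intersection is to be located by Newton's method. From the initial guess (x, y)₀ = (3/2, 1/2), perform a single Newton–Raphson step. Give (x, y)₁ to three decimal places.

(0.388, 1.436)

At (3/2, 1/2): F = (9.625, -1.375).
Jacobian J = [[6·x·y + 6·x, 3·x^2 - 1], [2·x·y, x^2 + 1]].
At the point, J = [[13.500, 5.750], [1.500, 3.250]] (det J = 35.250).
Solving J·Δ = −F gives Δ = (-1.112, 0.936).
Then the next iterate is (x, y)₁ = (0.388, 1.436).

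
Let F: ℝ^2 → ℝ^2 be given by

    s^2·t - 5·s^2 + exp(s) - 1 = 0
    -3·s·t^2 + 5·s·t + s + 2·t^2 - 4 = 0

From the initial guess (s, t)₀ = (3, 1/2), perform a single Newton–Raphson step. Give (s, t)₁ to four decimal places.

(0.3264, 0.8253)

At (3, 1/2): F = (-21.414463, 4.7500).
Jacobian J = [[2·s·t - 10·s + exp(s), s^2], [-3·t^2 + 5·t + 1, -6·s·t + 5·s + 4·t]].
At the point, J = [[-6.914463, 9.0000], [2.7500, 8.0000]] (det J = -80.065705).
Solving J·Δ = −F gives Δ = (-2.6736, 0.3253).
Then the next iterate is (s, t)₁ = (0.3264, 0.8253).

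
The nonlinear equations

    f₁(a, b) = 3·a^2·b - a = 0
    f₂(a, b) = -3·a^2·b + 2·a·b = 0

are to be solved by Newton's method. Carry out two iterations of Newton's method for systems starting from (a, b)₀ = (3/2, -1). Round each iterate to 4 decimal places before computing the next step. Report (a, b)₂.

At (3/2, -1): F = (-8.2500, 3.7500).
Jacobian J = [[6·a·b - 1, 3·a^2], [-6·a·b + 2·b, -3·a^2 + 2·a]].
At the point, J = [[-10.0000, 6.7500], [7.0000, -3.7500]] (det J = -9.7500).
Solving J·Δ = −F gives Δ = (0.5769, 2.0769).
Then the next iterate is (a, b)₁ = (2.0769, 1.0769).
Round to (2.0769, 1.0769) and repeat: F = (11.858768, -9.462441), J = [[12.419682, 12.940541], [-11.265882, -8.786741]].
Δ = (-0.4978, -0.4386), so (a, b)₂ = (1.5791, 0.6383).

(1.5791, 0.6383)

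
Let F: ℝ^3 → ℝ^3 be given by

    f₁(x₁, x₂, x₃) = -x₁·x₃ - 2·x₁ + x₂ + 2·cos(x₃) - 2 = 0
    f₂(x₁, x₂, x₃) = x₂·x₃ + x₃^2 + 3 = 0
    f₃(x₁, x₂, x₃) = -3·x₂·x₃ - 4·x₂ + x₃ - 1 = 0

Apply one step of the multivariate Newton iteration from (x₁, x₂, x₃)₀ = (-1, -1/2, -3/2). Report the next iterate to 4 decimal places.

(4.0273, 2.1875, -0.9375)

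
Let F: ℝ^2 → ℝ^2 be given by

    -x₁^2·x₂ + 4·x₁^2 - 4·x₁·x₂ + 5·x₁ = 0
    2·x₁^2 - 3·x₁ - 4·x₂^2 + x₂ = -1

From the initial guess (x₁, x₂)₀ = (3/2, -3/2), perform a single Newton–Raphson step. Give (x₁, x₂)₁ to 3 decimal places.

(0.723, -0.590)

At (3/2, -3/2): F = (28.875, -9.500).
Jacobian J = [[-2·x₁·x₂ + 8·x₁ - 4·x₂ + 5, -x₁^2 - 4·x₁], [4·x₁ - 3, -8·x₂ + 1]].
At the point, J = [[27.500, -8.250], [3.000, 13.000]] (det J = 382.250).
Solving J·Δ = −F gives Δ = (-0.777, 0.910).
Then the next iterate is (x₁, x₂)₁ = (0.723, -0.590).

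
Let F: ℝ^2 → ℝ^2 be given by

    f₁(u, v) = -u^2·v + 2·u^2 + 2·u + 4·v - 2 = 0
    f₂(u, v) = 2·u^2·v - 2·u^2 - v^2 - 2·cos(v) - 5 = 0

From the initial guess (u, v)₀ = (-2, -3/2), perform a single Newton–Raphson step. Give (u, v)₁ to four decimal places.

(-1.8333, 1.1716)

At (-2, -3/2): F = (2.0000, -27.391474).
Jacobian J = [[-2·u·v + 4·u + 2, -u^2 + 4], [4·u·v - 4·u, 2·u^2 - 2·v + 2·sin(v)]].
At the point, J = [[-12.0000, 0.0000], [20.0000, 9.005010]] (det J = -108.060120).
Solving J·Δ = −F gives Δ = (0.1667, 2.6716).
Then the next iterate is (u, v)₁ = (-1.8333, 1.1716).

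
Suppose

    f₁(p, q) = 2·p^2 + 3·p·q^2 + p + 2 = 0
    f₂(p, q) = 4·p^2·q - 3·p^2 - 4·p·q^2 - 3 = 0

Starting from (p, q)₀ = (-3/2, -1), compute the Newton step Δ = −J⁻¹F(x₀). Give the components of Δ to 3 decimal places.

At (-3/2, -1): F = (0.500, -12.750).
Jacobian J = [[4·p + 3·q^2 + 1, 6·p·q], [8·p·q - 6·p - 4·q^2, 4·p^2 - 8·p·q]].
At the point, J = [[-2.000, 9.000], [17.000, -3.000]] (det J = -147.000).
Solving J·Δ = −F gives Δ = (0.770, 0.116).

(0.770, 0.116)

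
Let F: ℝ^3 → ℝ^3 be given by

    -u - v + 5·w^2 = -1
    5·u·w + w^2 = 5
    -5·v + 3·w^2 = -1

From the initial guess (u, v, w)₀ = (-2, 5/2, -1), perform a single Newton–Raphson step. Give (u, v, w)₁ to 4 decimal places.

At (-2, 5/2, -1): F = (5.5000, 6.0000, -8.5000).
Jacobian J = [[-1, -1, 10·w], [5·w, 0, 5·u + 2·w], [0, -5, 6·w]].
At the point, J = [[-1.0000, -1.0000, -10.0000], [-5.0000, 0.0000, -12.0000], [0.0000, -5.0000, -6.0000]] (det J = -160.0000).
Solving J·Δ = −F gives Δ = (-1.0500, -2.8250, 0.9375).
Then the next iterate is (u, v, w)₁ = (-3.0500, -0.3250, -0.0625).

(-3.0500, -0.3250, -0.0625)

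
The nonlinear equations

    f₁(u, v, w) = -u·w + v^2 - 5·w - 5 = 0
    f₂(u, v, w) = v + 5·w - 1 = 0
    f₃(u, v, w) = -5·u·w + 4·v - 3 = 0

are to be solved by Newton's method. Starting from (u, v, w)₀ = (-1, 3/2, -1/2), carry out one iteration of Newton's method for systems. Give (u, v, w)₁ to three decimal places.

At (-1, 3/2, -1/2): F = (-0.750, -2.000, 0.500).
Jacobian J = [[-w, 2·v, -u - 5], [0, 1, 5], [-5·w, 4, -5·u]].
At the point, J = [[0.500, 3.000, -4.000], [0.000, 1.000, 5.000], [2.500, 4.000, 5.000]] (det J = 40.000).
Solving J·Δ = −F gives Δ = (-2.069, 0.891, 0.222).
Then the next iterate is (u, v, w)₁ = (-3.069, 2.391, -0.278).

(-3.069, 2.391, -0.278)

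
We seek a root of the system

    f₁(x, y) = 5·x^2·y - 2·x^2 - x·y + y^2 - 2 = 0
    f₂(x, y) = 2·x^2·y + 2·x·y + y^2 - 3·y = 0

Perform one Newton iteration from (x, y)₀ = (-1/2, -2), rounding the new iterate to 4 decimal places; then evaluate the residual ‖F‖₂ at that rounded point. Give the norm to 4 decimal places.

2.7224

At (-1/2, -2): F = (-2.0000, 11.0000).
Jacobian J = [[10·x·y - 4·x - y, 5·x^2 - x + 2·y], [4·x·y + 2·y, 2·x^2 + 2·x + 2·y - 3]].
At the point, J = [[14.0000, -2.2500], [0.0000, -7.5000]] (det J = -105.0000).
Solving J·Δ = −F gives Δ = (0.3786, 1.4667).
Then the next iterate is (x, y)₁ = (-0.1214, -0.5333).
Re-evaluating at (-0.1214, -0.5333): F = (-1.849108, 1.998075), so ‖F‖₂ = 2.7224.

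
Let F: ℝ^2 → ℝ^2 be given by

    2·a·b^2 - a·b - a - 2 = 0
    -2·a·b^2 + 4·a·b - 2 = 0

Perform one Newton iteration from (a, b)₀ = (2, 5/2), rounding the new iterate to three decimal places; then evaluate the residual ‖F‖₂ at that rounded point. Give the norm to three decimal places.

4.488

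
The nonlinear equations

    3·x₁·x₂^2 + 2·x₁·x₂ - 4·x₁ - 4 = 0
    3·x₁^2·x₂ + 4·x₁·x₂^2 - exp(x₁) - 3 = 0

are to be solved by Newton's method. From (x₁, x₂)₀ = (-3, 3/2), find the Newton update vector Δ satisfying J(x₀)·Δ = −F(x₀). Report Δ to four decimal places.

(0.8281, -0.4996)

At (-3, 3/2): F = (-21.2500, 10.450213).
Jacobian J = [[3·x₂^2 + 2·x₂ - 4, 6·x₁·x₂ + 2·x₁], [6·x₁·x₂ + 4·x₂^2 - exp(x₁), 3·x₁^2 + 8·x₁·x₂]].
At the point, J = [[5.7500, -33.0000], [-18.049787, -9.0000]] (det J = -647.392973).
Solving J·Δ = −F gives Δ = (0.8281, -0.4996).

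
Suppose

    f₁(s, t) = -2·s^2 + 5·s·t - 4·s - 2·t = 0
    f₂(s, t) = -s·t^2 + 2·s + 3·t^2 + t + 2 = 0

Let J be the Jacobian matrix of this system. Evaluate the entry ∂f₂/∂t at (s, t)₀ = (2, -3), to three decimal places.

∂f₂/∂t = -2·s·t + 6·t + 1.
At (2, -3) this is -5.000.

-5.000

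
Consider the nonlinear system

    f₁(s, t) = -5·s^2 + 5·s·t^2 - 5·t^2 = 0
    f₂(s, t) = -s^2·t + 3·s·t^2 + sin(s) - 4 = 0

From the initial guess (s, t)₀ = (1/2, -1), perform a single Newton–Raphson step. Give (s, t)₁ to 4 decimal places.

(1.3627, -0.2500)

At (1/2, -1): F = (-3.7500, -1.770574).
Jacobian J = [[-10·s + 5·t^2, 10·s·t - 10·t], [-2·s·t + 3·t^2 + cos(s), -s^2 + 6·s·t]].
At the point, J = [[0.0000, 5.0000], [4.877583, -3.2500]] (det J = -24.387913).
Solving J·Δ = −F gives Δ = (0.8627, 0.7500).
Then the next iterate is (s, t)₁ = (1.3627, -0.2500).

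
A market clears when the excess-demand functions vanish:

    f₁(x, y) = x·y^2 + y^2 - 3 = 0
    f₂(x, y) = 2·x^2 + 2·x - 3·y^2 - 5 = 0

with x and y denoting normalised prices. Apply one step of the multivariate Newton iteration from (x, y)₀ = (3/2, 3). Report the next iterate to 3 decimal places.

(1.559, 1.665)

At (3/2, 3): F = (19.500, -24.500).
Jacobian J = [[y^2, 2·x·y + 2·y], [4·x + 2, -6·y]].
At the point, J = [[9.000, 15.000], [8.000, -18.000]] (det J = -282.000).
Solving J·Δ = −F gives Δ = (0.059, -1.335).
Then the next iterate is (x, y)₁ = (1.559, 1.665).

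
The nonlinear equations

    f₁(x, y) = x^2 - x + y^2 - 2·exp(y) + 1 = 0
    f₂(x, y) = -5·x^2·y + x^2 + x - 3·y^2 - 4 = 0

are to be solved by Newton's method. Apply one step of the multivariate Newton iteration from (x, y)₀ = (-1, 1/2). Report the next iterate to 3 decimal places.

(-0.510, -0.161)

At (-1, 1/2): F = (-0.04744, -7.250).
Jacobian J = [[2·x - 1, 2·y - 2·exp(y)], [-10·x·y + 2·x + 1, -5·x^2 - 6·y]].
At the point, J = [[-3.000, -2.29744], [4.000, -8.000]] (det J = 33.18977).
Solving J·Δ = −F gives Δ = (0.490, -0.661).
Then the next iterate is (x, y)₁ = (-0.510, -0.161).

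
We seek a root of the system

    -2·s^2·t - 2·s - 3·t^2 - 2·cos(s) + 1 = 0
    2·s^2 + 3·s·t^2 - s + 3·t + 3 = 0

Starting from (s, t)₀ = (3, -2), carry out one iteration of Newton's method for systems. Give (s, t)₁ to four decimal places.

At (3, -2): F = (20.979985, 48.0000).
Jacobian J = [[-4·s·t + 2·sin(s) - 2, -2·s^2 - 6·t], [4·s + 3·t^2 - 1, 6·s·t + 3]].
At the point, J = [[22.282240, -6.0000], [23.0000, -33.0000]] (det J = -597.313921).
Solving J·Δ = −F gives Δ = (-0.6769, 0.9827).
Then the next iterate is (s, t)₁ = (2.3231, -1.0173).

(2.3231, -1.0173)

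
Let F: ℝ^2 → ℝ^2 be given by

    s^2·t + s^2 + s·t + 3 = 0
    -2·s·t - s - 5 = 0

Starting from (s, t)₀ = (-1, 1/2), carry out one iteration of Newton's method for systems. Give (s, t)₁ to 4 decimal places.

(0.6000, 3.6000)

At (-1, 1/2): F = (4.0000, -3.0000).
Jacobian J = [[2·s·t + 2·s + t, s^2 + s], [-2·t - 1, -2·s]].
At the point, J = [[-2.5000, 0.0000], [-2.0000, 2.0000]] (det J = -5.0000).
Solving J·Δ = −F gives Δ = (1.6000, 3.1000).
Then the next iterate is (s, t)₁ = (0.6000, 3.6000).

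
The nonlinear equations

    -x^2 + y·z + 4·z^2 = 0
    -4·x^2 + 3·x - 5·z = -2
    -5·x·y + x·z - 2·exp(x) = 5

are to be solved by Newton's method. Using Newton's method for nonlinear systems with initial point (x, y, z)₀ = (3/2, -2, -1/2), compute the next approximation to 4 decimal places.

(1.5339, -1.9716, -0.5610)

At (3/2, -2, -1/2): F = (-0.2500, 0.0000, 0.286622).
Jacobian J = [[-2·x, z, y + 8·z], [-8·x + 3, 0, -5], [-5·y + z - 2·exp(x), -5·x, x]].
At the point, J = [[-3.0000, -0.5000, -6.0000], [-9.0000, 0.0000, -5.0000], [0.536622, -7.5000, 1.5000]] (det J = -297.908445).
Solving J·Δ = −F gives Δ = (0.0339, 0.0284, -0.0610).
Then the next iterate is (x, y, z)₁ = (1.5339, -1.9716, -0.5610).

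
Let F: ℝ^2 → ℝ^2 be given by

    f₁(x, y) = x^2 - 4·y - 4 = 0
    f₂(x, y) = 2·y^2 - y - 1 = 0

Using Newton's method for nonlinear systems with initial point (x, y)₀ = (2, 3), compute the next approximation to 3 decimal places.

At (2, 3): F = (-12.000, 14.000).
Jacobian J = [[2·x, -4], [0, 4·y - 1]].
At the point, J = [[4.000, -4.000], [0.000, 11.000]] (det J = 44.000).
Solving J·Δ = −F gives Δ = (1.727, -1.273).
Then the next iterate is (x, y)₁ = (3.727, 1.727).

(3.727, 1.727)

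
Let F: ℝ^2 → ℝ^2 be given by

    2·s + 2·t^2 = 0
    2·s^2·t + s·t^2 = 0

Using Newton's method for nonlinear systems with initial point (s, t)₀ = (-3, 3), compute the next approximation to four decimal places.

(-2.0000, 1.8333)

At (-3, 3): F = (12.0000, 27.0000).
Jacobian J = [[2, 4·t], [4·s·t + t^2, 2·s^2 + 2·s·t]].
At the point, J = [[2.0000, 12.0000], [-27.0000, 0.0000]] (det J = 324.0000).
Solving J·Δ = −F gives Δ = (1.0000, -1.1667).
Then the next iterate is (s, t)₁ = (-2.0000, 1.8333).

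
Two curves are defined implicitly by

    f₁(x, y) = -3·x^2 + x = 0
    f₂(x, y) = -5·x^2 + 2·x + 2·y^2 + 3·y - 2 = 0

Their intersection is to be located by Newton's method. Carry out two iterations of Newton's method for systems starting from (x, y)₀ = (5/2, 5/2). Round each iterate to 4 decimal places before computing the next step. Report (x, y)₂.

(0.7648, 0.5574)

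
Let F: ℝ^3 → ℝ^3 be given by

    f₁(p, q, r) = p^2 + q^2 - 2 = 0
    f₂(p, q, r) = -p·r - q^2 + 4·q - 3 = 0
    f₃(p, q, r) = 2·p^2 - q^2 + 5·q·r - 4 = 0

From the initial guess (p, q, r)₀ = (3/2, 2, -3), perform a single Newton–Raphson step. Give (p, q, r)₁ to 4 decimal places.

At (3/2, 2, -3): F = (4.2500, 5.5000, -33.5000).
Jacobian J = [[2·p, 2·q, 0], [-r, -2·q + 4, -p], [4·p, -2·q + 5·r, 5·q]].
At the point, J = [[3.0000, 4.0000, 0.0000], [3.0000, 0.0000, -1.5000], [6.0000, -19.0000, 10.0000]] (det J = -241.5000).
Solving J·Δ = −F gives Δ = (-0.5802, -0.6273, 2.5062).
Then the next iterate is (p, q, r)₁ = (0.9198, 1.3727, -0.4938).

(0.9198, 1.3727, -0.4938)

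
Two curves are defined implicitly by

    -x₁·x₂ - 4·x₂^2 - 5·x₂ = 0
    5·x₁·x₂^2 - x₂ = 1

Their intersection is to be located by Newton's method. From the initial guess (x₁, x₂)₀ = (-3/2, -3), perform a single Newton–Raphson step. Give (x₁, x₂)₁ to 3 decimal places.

At (-3/2, -3): F = (-25.500, -65.500).
Jacobian J = [[-x₂, -x₁ - 8·x₂ - 5], [5·x₂^2, 10·x₁·x₂ - 1]].
At the point, J = [[3.000, 20.500], [45.000, 44.000]] (det J = -790.500).
Solving J·Δ = −F gives Δ = (0.279, 1.203).
Then the next iterate is (x₁, x₂)₁ = (-1.221, -1.797).

(-1.221, -1.797)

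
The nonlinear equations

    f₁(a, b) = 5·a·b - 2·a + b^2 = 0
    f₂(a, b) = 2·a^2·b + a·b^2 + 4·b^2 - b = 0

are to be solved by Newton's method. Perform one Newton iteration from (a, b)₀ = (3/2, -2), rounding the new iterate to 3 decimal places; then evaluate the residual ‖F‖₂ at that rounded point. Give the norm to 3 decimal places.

At (3/2, -2): F = (-14.000, 15.000).
Jacobian J = [[5·b - 2, 5·a + 2·b], [4·a·b + b^2, 2·a^2 + 2·a·b + 8·b - 1]].
At the point, J = [[-12.000, 3.500], [-8.000, -18.500]] (det J = 250.000).
Solving J·Δ = −F gives Δ = (-0.826, 1.168).
Then the next iterate is (a, b)₁ = (0.674, -0.832).
Re-evaluating at (0.674, -0.832): F = (-3.45962, 3.31154), so ‖F‖₂ = 4.789.

4.789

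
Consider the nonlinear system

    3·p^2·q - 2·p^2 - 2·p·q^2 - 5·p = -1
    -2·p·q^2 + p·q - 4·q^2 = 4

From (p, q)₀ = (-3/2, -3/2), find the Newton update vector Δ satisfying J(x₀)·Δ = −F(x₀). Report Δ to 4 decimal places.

(5.3750, 24.1667)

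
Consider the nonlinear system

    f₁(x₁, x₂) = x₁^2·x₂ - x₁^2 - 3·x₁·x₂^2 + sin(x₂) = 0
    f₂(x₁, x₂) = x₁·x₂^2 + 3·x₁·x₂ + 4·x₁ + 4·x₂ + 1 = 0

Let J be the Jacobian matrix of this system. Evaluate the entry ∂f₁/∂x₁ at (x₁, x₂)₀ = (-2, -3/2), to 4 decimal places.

∂f₁/∂x₁ = 2·x₁·x₂ - 2·x₁ - 3·x₂^2.
At (-2, -3/2) this is 3.2500.

3.2500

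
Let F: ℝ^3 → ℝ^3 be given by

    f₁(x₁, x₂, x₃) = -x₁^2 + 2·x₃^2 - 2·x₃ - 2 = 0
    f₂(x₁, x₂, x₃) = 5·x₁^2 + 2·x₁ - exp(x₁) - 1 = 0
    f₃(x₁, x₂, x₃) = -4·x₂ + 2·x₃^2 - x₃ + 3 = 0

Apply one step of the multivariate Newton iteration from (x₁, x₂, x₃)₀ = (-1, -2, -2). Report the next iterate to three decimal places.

At (-1, -2, -2): F = (9.000, 1.63212, 21.000).
Jacobian J = [[-2·x₁, 0, 4·x₃ - 2], [10·x₁ - exp(x₁) + 2, 0, 0], [0, -4, 4·x₃ - 1]].
At the point, J = [[2.000, 0.000, -10.000], [-8.36788, 0.000, 0.000], [0.000, -4.000, -9.000]] (det J = -334.71518).
Solving J·Δ = −F gives Δ = (0.195, 3.137, 0.939).
Then the next iterate is (x₁, x₂, x₃)₁ = (-0.805, 1.137, -1.061).

(-0.805, 1.137, -1.061)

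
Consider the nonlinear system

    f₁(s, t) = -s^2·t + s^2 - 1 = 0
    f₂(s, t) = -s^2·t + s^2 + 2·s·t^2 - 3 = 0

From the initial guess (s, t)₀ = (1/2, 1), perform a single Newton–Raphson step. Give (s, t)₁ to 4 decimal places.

(5.0000, -3.0000)

At (1/2, 1): F = (-1.0000, -2.0000).
Jacobian J = [[-2·s·t + 2·s, -s^2], [-2·s·t + 2·s + 2·t^2, -s^2 + 4·s·t]].
At the point, J = [[0.0000, -0.2500], [2.0000, 1.7500]] (det J = 0.5000).
Solving J·Δ = −F gives Δ = (4.5000, -4.0000).
Then the next iterate is (s, t)₁ = (5.0000, -3.0000).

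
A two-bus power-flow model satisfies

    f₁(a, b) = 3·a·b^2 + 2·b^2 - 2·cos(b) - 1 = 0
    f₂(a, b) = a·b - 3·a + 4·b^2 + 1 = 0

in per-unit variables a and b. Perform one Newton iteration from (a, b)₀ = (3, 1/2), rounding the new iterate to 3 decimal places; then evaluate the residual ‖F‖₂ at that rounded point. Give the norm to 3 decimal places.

0.595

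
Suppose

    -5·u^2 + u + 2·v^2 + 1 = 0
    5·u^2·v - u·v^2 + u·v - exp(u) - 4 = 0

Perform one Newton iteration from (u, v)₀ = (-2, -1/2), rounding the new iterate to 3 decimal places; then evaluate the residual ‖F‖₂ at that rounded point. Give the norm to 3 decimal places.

At (-2, -1/2): F = (-20.500, -12.63534).
Jacobian J = [[-10·u + 1, 4·v], [10·u·v - v^2 + v - exp(u), 5·u^2 - 2·u·v + u]].
At the point, J = [[21.000, -2.000], [9.11466, 16.000]] (det J = 354.22933).
Solving J·Δ = −F gives Δ = (0.997, 0.222).
Then the next iterate is (u, v)₁ = (-1.003, -0.278).
Re-evaluating at (-1.003, -0.278): F = (-4.87848, -5.40878), so ‖F‖₂ = 7.284.

7.284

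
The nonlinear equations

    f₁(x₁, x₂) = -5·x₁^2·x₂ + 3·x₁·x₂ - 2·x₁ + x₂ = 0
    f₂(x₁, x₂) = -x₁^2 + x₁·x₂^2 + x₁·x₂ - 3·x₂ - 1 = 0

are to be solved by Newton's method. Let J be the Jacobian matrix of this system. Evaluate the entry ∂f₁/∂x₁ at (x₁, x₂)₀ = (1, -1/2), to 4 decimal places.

1.5000

∂f₁/∂x₁ = -10·x₁·x₂ + 3·x₂ - 2.
At (1, -1/2) this is 1.5000.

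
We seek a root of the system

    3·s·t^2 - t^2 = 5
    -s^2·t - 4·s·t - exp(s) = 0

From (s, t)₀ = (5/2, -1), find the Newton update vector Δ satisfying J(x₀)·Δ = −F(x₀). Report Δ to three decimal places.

At (5/2, -1): F = (1.500, 4.06751).
Jacobian J = [[3·t^2, 6·s·t - 2·t], [-2·s·t - 4·t - exp(s), -s^2 - 4·s]].
At the point, J = [[3.000, -13.000], [-3.18249, -16.250]] (det J = -90.12242).
Solving J·Δ = −F gives Δ = (0.316, 0.188).

(0.316, 0.188)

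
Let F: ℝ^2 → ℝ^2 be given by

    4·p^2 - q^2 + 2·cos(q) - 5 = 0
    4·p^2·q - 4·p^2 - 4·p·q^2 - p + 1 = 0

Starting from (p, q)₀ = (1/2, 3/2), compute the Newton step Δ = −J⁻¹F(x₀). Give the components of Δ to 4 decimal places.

(0.2178, -1.0485)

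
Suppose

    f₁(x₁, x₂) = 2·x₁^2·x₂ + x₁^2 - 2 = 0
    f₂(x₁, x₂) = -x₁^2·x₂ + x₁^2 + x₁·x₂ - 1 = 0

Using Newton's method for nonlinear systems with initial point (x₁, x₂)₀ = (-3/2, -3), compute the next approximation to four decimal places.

(-0.9167, -2.0000)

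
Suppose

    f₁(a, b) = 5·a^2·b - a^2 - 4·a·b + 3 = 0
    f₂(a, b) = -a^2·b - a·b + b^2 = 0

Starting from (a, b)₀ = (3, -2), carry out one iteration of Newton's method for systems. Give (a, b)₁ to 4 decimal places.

At (3, -2): F = (-72.0000, 28.0000).
Jacobian J = [[10·a·b - 2·a - 4·b, 5·a^2 - 4·a], [-2·a·b - b, -a^2 - a + 2·b]].
At the point, J = [[-58.0000, 33.0000], [14.0000, -16.0000]] (det J = 466.0000).
Solving J·Δ = −F gives Δ = (-0.4893, 1.3219).
Then the next iterate is (a, b)₁ = (2.5107, -0.6781).

(2.5107, -0.6781)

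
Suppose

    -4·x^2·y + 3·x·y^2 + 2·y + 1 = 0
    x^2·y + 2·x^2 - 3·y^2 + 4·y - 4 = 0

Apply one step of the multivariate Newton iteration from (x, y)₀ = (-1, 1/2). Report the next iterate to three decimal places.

(-1.177, 0.181)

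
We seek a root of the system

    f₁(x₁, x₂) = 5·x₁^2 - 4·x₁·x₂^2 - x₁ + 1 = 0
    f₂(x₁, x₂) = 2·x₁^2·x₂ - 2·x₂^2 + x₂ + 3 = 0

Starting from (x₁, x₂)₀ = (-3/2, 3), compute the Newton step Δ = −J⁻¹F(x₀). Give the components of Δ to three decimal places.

At (-3/2, 3): F = (67.750, 1.500).
Jacobian J = [[10·x₁ - 4·x₂^2 - 1, -8·x₁·x₂], [4·x₁·x₂, 2·x₁^2 - 4·x₂ + 1]].
At the point, J = [[-52.000, 36.000], [-18.000, -6.500]] (det J = 986.000).
Solving J·Δ = −F gives Δ = (0.501, -1.158).

(0.501, -1.158)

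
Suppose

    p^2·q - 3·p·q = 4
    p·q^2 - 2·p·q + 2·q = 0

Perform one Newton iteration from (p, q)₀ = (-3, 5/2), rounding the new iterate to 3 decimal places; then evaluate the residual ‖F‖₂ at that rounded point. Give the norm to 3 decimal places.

5.586

At (-3, 5/2): F = (41.000, 1.250).
Jacobian J = [[2·p·q - 3·q, p^2 - 3·p], [q^2 - 2·q, 2·p·q - 2·p + 2]].
At the point, J = [[-22.500, 18.000], [1.250, -7.000]] (det J = 135.000).
Solving J·Δ = −F gives Δ = (2.293, 0.588).
Then the next iterate is (p, q)₁ = (-0.707, 3.088).
Re-evaluating at (-0.707, 3.088): F = (4.09318, 3.80066), so ‖F‖₂ = 5.586.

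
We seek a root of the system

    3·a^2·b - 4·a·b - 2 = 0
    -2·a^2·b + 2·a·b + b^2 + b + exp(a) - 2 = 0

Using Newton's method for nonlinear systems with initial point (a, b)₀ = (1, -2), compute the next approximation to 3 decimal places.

At (1, -2): F = (0.000, 2.71828).
Jacobian J = [[6·a·b - 4·b, 3·a^2 - 4·a], [-4·a·b + 2·b + exp(a), -2·a^2 + 2·a + 2·b + 1]].
At the point, J = [[-4.000, -1.000], [6.71828, -3.000]] (det J = 18.71828).
Solving J·Δ = −F gives Δ = (-0.145, 0.581).
Then the next iterate is (a, b)₁ = (0.855, -1.419).

(0.855, -1.419)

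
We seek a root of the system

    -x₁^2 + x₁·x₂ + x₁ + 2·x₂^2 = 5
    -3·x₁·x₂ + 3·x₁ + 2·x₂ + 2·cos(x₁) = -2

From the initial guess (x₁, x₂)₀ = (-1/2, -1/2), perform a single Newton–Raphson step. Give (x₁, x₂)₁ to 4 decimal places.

At (-1/2, -1/2): F = (-5.0000, 0.505165).
Jacobian J = [[-2·x₁ + x₂ + 1, x₁ + 4·x₂], [-3·x₂ - 2·sin(x₁) + 3, -3·x₁ + 2]].
At the point, J = [[1.5000, -2.5000], [5.458851, 3.5000]] (det J = 18.897128).
Solving J·Δ = −F gives Δ = (0.8592, -1.4845).
Then the next iterate is (x₁, x₂)₁ = (0.3592, -1.9845).

(0.3592, -1.9845)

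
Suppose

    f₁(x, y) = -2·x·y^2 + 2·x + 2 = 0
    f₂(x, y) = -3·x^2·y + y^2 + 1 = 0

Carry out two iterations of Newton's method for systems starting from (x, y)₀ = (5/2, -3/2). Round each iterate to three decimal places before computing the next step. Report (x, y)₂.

(0.090, -1.709)

At (5/2, -3/2): F = (-4.250, 31.375).
Jacobian J = [[-2·y^2 + 2, -4·x·y], [-6·x·y, -3·x^2 + 2·y]].
At the point, J = [[-2.500, 15.000], [22.500, -21.750]] (det J = -283.125).
Solving J·Δ = −F gives Δ = (-1.336, 0.061).
Then the next iterate is (x, y)₁ = (1.164, -1.439).
Round to (1.164, -1.439) and repeat: F = (-0.49264, 8.91981), J = [[-2.14144, 6.69998], [10.04998, -6.94269]].
Δ = (-1.074, -0.270), so (x, y)₂ = (0.090, -1.709).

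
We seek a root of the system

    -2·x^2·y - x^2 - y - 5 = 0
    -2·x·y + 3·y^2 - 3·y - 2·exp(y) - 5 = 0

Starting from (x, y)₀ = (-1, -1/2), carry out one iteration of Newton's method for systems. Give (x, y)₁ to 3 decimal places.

(-3.857, -2.000)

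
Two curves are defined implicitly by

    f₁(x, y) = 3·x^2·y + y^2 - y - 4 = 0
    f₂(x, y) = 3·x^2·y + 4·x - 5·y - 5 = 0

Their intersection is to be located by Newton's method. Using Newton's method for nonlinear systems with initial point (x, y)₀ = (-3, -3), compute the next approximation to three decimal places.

At (-3, -3): F = (-73.000, -83.000).
Jacobian J = [[6·x·y, 3·x^2 + 2·y - 1], [6·x·y + 4, 3·x^2 - 5]].
At the point, J = [[54.000, 20.000], [58.000, 22.000]] (det J = 28.000).
Solving J·Δ = −F gives Δ = (-1.929, 8.857).
Then the next iterate is (x, y)₁ = (-4.929, 5.857).

(-4.929, 5.857)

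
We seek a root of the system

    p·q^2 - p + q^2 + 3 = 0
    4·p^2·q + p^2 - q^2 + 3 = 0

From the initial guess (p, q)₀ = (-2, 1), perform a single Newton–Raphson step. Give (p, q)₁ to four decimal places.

At (-2, 1): F = (4.0000, 22.0000).
Jacobian J = [[q^2 - 1, 2·p·q + 2·q], [8·p·q + 2·p, 4·p^2 - 2·q]].
At the point, J = [[0.0000, -2.0000], [-20.0000, 14.0000]] (det J = -40.0000).
Solving J·Δ = −F gives Δ = (2.5000, 2.0000).
Then the next iterate is (p, q)₁ = (0.5000, 3.0000).

(0.5000, 3.0000)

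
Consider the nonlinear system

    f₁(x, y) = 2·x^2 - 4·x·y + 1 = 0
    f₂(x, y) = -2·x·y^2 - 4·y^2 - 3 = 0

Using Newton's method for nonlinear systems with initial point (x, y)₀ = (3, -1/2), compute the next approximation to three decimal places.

At (3, -1/2): F = (25.000, -5.500).
Jacobian J = [[4·x - 4·y, -4·x], [-2·y^2, -4·x·y - 8·y]].
At the point, J = [[14.000, -12.000], [-0.500, 10.000]] (det J = 134.000).
Solving J·Δ = −F gives Δ = (-1.373, 0.481).
Then the next iterate is (x, y)₁ = (1.627, -0.019).

(1.627, -0.019)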